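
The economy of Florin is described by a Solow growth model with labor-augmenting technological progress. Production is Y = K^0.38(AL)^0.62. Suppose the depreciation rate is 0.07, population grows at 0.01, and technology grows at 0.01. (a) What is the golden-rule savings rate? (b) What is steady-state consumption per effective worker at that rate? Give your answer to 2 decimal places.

The effective depreciation rate is n + g + δ = 0.01 + 0.01 + 0.07 = 0.09.
For Cobb-Douglas, s_gold equals capital's share: s_gold = 0.38.
Golden rule sets MPK = n+g+δ: 0.38·k^(0.38−1) = 0.09, so k_gold = (0.38/0.09)^(1/0.62) ≈ 10.2079.
y_gold = 10.2079^0.38 ≈ 2.4177; c_gold = (1−0.38)·y_gold ≈ 1.4990.

(a) s_gold = 0.38; (b) c_gold ≈ 1.50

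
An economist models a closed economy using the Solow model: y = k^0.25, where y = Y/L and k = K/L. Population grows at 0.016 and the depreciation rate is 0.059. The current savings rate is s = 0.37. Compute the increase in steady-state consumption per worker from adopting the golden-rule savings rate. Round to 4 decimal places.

Break-even investment rate: n + δ = 0.016 + 0.059 = 0.075.
Current steady state (s = 0.37): k* = (0.37/0.075)^(1/0.75) ≈ 8.3982, y* = 8.3982^0.25 ≈ 1.7023, c* = (1−0.37)·1.7023 ≈ 1.0725.
Maximizing c = f(k) − (n+δ)·k gives f'(k) = n+δ, i.e. 0.25·k^(0.25−1) = 0.075, so k_gold = (0.25/0.075)^(1/0.75) ≈ 4.9793.
y_gold = 4.9793^0.25 ≈ 1.4938, c_gold = y_gold − 0.075·k_gold ≈ 1.1204.
Gain: Δc = 1.1204 − 1.0725 ≈ 0.0479.

Δc ≈ 0.0479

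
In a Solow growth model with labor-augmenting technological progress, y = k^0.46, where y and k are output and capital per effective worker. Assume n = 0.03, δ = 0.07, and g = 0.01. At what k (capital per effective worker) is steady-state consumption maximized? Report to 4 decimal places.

Break-even investment rate: n + g + δ = 0.03 + 0.01 + 0.07 = 0.11.
Maximizing c = f(k) − (n+g+δ)·k gives f'(k) = n+g+δ, i.e. 0.46·k^(0.46−1) = 0.11, so k_gold = (0.46/0.11)^(1/0.54) ≈ 14.1474.

k_gold ≈ 14.1474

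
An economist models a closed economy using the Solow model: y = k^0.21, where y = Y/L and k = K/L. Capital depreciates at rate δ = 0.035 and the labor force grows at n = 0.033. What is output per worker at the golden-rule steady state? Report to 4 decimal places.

Capital per worker breaks even when investment replaces (n + δ)·k; here n + δ = 0.068.
At the golden rule the marginal product of capital equals n+δ: 0.21·k^(0.21−1) = 0.068. Solving, k_gold = (0.21/0.068)^(1/0.79) ≈ 4.1676.
Output: y_gold = k_gold^0.21 = 4.1676^0.21 ≈ 1.3495.

y_gold ≈ 1.3495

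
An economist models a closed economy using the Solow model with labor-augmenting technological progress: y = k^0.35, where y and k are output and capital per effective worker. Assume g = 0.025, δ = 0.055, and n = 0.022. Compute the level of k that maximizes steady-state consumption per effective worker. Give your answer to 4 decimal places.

n + g + δ = 0.022 + 0.025 + 0.055 = 0.102.
Setting f'(k) = n+g+δ gives 0.35·k^(0.35−1) = 0.102, hence k_gold = (0.35/0.102)^(1/0.65) ≈ 6.6649.

k_gold ≈ 6.6649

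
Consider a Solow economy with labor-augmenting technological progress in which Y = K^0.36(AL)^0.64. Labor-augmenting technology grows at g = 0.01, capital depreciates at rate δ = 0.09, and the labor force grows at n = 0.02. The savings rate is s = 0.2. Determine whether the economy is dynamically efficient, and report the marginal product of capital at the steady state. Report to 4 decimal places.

dynamically efficient; MPK ≈ 0.2160

Break-even investment rate: n + g + δ = 0.02 + 0.01 + 0.09 = 0.12.
Steady-state k*: s·k^0.36 = 0.12·k gives k* = (0.2/0.12)^(1/0.64) ≈ 2.2215.
MPK = 0.36·2.2215^(-0.64) ≈ 0.2160.
MPK > n+g+δ = 0.12, so the economy is dynamically efficient (under-saving).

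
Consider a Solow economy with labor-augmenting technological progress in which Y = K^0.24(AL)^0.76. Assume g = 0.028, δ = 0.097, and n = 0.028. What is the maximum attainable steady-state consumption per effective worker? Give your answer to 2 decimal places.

n + g + δ = 0.028 + 0.028 + 0.097 = 0.153.
Maximizing c = f(k) − (n+g+δ)·k gives f'(k) = n+g+δ, i.e. 0.24·k^(0.24−1) = 0.153, so k_gold = (0.24/0.153)^(1/0.76) ≈ 1.8083.
y_gold = 1.8083^0.24 ≈ 1.1528.
c_gold = y_gold − (n+g+δ)·k_gold = 1.1528 − 0.153·1.8083 ≈ 0.8761.

c_gold ≈ 0.88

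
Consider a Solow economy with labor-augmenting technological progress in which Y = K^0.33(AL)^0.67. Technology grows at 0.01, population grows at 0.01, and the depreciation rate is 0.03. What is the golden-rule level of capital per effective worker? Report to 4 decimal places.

The effective depreciation rate is n + g + δ = 0.01 + 0.01 + 0.03 = 0.05.
At the golden rule the marginal product of capital equals n+g+δ: 0.33·k^(0.33−1) = 0.05. Solving, k_gold = (0.33/0.05)^(1/0.67) ≈ 16.7186.

k_gold ≈ 16.7186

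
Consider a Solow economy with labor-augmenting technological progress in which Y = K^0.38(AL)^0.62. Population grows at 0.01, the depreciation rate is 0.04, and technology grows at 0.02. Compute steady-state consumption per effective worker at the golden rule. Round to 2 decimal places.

Break-even investment rate: n + g + δ = 0.01 + 0.02 + 0.04 = 0.07.
Setting f'(k) = n+g+δ gives 0.38·k^(0.38−1) = 0.07, hence k_gold = (0.38/0.07)^(1/0.62) ≈ 15.3101.
y_gold = 15.3101^0.38 ≈ 2.8203.
c_gold = y_gold − (n+g+δ)·k_gold = 2.8203 − 0.07·15.3101 ≈ 1.7486.

c_gold ≈ 1.75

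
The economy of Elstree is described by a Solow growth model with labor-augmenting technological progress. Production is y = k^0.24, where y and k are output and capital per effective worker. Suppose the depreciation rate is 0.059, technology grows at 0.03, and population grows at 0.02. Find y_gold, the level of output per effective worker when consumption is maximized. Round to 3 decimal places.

The effective depreciation rate is n + g + δ = 0.02 + 0.03 + 0.059 = 0.109.
At the golden rule the marginal product of capital equals n+g+δ: 0.24·k^(0.24−1) = 0.109. Solving, k_gold = (0.24/0.109)^(1/0.76) ≈ 2.8251.
Output: y_gold = k_gold^0.24 = 2.8251^0.24 ≈ 1.2831.

y_gold ≈ 1.283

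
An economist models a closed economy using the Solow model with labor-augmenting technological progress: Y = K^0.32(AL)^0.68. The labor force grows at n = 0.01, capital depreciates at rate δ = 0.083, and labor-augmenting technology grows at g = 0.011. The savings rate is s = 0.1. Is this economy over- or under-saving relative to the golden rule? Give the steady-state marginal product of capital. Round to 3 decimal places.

under-saving; MPK ≈ 0.333

The effective depreciation rate is n + g + δ = 0.01 + 0.011 + 0.083 = 0.104.
Steady-state k*: s·k^0.32 = 0.104·k gives k* = (0.1/0.104)^(1/0.68) ≈ 0.9440.
MPK = 0.32·0.9440^(-0.68) ≈ 0.3328.
MPK > n+g+δ = 0.104, so the economy is dynamically efficient (under-saving).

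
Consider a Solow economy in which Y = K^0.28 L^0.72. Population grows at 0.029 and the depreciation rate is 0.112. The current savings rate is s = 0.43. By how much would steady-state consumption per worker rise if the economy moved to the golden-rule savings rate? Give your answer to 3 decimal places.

Δc ≈ 0.061

n + δ = 0.029 + 0.112 = 0.141.
Current steady state (s = 0.43): k* = (0.43/0.141)^(1/0.72) ≈ 4.7051, y* = 4.7051^0.28 ≈ 1.5428, c* = (1−0.43)·1.5428 ≈ 0.8794.
Golden rule sets MPK = n+δ: 0.28·k^(0.28−1) = 0.141, so k_gold = (0.28/0.141)^(1/0.72) ≈ 2.5930.
y_gold = 2.5930^0.28 ≈ 1.3058, c_gold = y_gold − 0.141·k_gold ≈ 0.9402.
Gain: Δc = 0.9402 − 0.8794 ≈ 0.0607.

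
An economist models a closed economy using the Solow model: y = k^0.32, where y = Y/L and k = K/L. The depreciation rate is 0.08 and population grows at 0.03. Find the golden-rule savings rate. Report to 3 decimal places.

s_gold = 0.320

The effective depreciation rate is n + δ = 0.03 + 0.08 = 0.11.
At the golden rule MPK = n+δ, and in any Cobb-Douglas steady state s = (n+δ)·k/y = MPK·k/y = capital's share 0.32.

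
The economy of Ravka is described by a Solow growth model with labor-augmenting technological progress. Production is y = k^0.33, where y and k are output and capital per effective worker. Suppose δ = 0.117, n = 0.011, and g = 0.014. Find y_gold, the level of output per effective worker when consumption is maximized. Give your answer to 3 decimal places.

Break-even investment rate: n + g + δ = 0.011 + 0.014 + 0.117 = 0.142.
Maximizing c = f(k) − (n+g+δ)·k gives f'(k) = n+g+δ, i.e. 0.33·k^(0.33−1) = 0.142, so k_gold = (0.33/0.142)^(1/0.67) ≈ 3.5205.
Output: y_gold = k_gold^0.33 = 3.5205^0.33 ≈ 1.5149.

y_gold ≈ 1.515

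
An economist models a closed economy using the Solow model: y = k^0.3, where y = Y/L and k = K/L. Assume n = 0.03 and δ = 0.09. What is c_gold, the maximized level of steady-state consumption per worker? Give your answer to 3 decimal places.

n + δ = 0.03 + 0.09 = 0.12.
At the golden rule the marginal product of capital equals n+δ: 0.3·k^(0.3−1) = 0.12. Solving, k_gold = (0.3/0.12)^(1/0.7) ≈ 3.7024.
y_gold = 3.7024^0.3 ≈ 1.4810.
c_gold = y_gold − (n+δ)·k_gold = 1.4810 − 0.12·3.7024 ≈ 1.0367.

c_gold ≈ 1.037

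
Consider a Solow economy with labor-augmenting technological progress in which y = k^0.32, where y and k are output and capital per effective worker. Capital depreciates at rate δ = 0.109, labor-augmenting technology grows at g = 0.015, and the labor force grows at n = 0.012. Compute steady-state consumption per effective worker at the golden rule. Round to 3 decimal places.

c_gold ≈ 1.017

n + g + δ = 0.012 + 0.015 + 0.109 = 0.136.
At the golden rule the marginal product of capital equals n+g+δ: 0.32·k^(0.32−1) = 0.136. Solving, k_gold = (0.32/0.136)^(1/0.68) ≈ 3.5195.
y_gold = 3.5195^0.32 ≈ 1.4958.
c_gold = y_gold − (n+g+δ)·k_gold = 1.4958 − 0.136·3.5195 ≈ 1.0171.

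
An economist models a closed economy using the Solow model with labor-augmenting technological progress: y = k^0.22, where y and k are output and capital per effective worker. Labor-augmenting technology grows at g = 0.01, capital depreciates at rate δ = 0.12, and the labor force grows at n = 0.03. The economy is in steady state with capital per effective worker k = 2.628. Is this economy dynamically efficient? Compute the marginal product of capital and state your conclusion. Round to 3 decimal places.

dynamically inefficient; MPK ≈ 0.104

n + g + δ = 0.03 + 0.01 + 0.12 = 0.16.
MPK = 0.22·k^(0.22−1) = 0.22·2.628^(-0.78) ≈ 0.1035.
MPK < 0.16, so the economy is dynamically inefficient (over-saving).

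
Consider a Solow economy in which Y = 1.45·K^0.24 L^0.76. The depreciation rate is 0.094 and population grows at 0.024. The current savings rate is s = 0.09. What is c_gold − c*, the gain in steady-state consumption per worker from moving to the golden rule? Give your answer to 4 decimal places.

Break-even investment rate: n + δ = 0.024 + 0.094 = 0.118.
Current steady state (s = 0.09): k* = (0.09·1.45/0.118)^(1/0.76) ≈ 1.1417, y* = 1.45·1.1417^0.24 ≈ 1.4968, c* = (1−0.09)·1.4968 ≈ 1.3621.
Setting f'(k) = n+δ gives 0.24·1.45·k^(0.24−1) = 0.118, hence k_gold = (0.24·1.45/0.118)^(1/0.76) ≈ 4.1498.
y_gold = 1.45·4.1498^0.24 ≈ 2.0403, c_gold = y_gold − 0.118·k_gold ≈ 1.5506.
Gain: Δc = 1.5506 − 1.3621 ≈ 0.1885.

Δc ≈ 0.1885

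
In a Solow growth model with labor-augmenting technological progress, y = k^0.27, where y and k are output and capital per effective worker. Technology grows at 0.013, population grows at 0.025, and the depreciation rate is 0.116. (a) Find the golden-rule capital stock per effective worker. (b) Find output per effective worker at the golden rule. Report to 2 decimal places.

(a) k_gold ≈ 2.16; (b) y_gold ≈ 1.23

The effective depreciation rate is n + g + δ = 0.025 + 0.013 + 0.116 = 0.154.
At the golden rule the marginal product of capital equals n+g+δ: 0.27·k^(0.27−1) = 0.154. Solving, k_gold = (0.27/0.154)^(1/0.73) ≈ 2.1579.
y_gold = 2.1579^0.27 ≈ 1.2308.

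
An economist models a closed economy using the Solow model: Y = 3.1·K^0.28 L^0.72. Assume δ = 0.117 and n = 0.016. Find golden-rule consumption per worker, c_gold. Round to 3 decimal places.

The effective depreciation rate is n + δ = 0.016 + 0.117 = 0.133.
At the golden rule the marginal product of capital equals n+δ: 0.28·3.1·k^(0.28−1) = 0.133. Solving, k_gold = (0.28·3.1/0.133)^(1/0.72) ≈ 13.5358.
y_gold = 3.1·13.5358^0.28 ≈ 6.4295.
c_gold = y_gold − (n+δ)·k_gold = 6.4295 − 0.133·13.5358 ≈ 4.6292.

c_gold ≈ 4.629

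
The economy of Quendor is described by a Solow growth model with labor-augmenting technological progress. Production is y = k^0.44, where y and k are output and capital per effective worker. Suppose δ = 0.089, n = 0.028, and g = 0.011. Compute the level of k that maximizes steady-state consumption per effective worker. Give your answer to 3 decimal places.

Break-even investment rate: n + g + δ = 0.028 + 0.011 + 0.089 = 0.128.
Setting f'(k) = n+g+δ gives 0.44·k^(0.44−1) = 0.128, hence k_gold = (0.44/0.128)^(1/0.56) ≈ 9.0694.

k_gold ≈ 9.069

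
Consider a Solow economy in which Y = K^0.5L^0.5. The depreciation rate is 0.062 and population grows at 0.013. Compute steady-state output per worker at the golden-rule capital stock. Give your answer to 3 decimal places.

Break-even investment rate: n + δ = 0.013 + 0.062 = 0.075.
Golden rule sets MPK = n+δ: 0.5·k^(0.5−1) = 0.075, so k_gold = (0.5/0.075)^(1/0.5) ≈ 44.4444.
Output: y_gold = k_gold^0.5 = 44.4444^0.5 ≈ 6.6667.

y_gold ≈ 6.667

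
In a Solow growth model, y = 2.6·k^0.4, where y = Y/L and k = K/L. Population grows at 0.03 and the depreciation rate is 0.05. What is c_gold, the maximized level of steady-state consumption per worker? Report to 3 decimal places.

The effective depreciation rate is n + δ = 0.03 + 0.05 = 0.08.
Maximizing c = f(k) − (n+δ)·k gives f'(k) = n+δ, i.e. 0.4·2.6·k^(0.4−1) = 0.08, so k_gold = (0.4·2.6/0.08)^(1/0.6) ≈ 71.8741.
y_gold = 2.6·71.8741^0.4 ≈ 14.3748.
c_gold = y_gold − (n+δ)·k_gold = 14.3748 − 0.08·71.8741 ≈ 8.6249.

c_gold ≈ 8.625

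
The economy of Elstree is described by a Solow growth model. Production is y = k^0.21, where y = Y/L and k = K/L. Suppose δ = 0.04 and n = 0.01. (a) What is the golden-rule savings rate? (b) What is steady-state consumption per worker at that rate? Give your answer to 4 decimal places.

(a) s_gold = 0.2100; (b) c_gold ≈ 1.1569

Capital per worker breaks even when investment replaces (n + δ)·k; here n + δ = 0.05.
For Cobb-Douglas, s_gold equals capital's share: s_gold = 0.21.
Golden rule sets MPK = n+δ: 0.21·k^(0.21−1) = 0.05, so k_gold = (0.21/0.05)^(1/0.79) ≈ 6.1507.
y_gold = 6.1507^0.21 ≈ 1.4644; c_gold = (1−0.21)·y_gold ≈ 1.1569.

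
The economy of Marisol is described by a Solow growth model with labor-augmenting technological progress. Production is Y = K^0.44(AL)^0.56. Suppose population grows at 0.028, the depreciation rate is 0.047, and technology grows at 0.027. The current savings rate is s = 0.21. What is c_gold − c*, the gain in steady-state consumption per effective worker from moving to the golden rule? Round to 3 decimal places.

The effective depreciation rate is n + g + δ = 0.028 + 0.027 + 0.047 = 0.102.
Current steady state (s = 0.21): k* = (0.21/0.102)^(1/0.56) ≈ 3.6311, y* = 3.6311^0.44 ≈ 1.7637, c* = (1−0.21)·1.7637 ≈ 1.3933.
At the golden rule the marginal product of capital equals n+g+δ: 0.44·k^(0.44−1) = 0.102. Solving, k_gold = (0.44/0.102)^(1/0.56) ≈ 13.6040.
y_gold = 13.6040^0.44 ≈ 3.1536, c_gold = y_gold − 0.102·k_gold ≈ 1.7660.
Gain: Δc = 1.7660 − 1.3933 ≈ 0.3727.

Δc ≈ 0.373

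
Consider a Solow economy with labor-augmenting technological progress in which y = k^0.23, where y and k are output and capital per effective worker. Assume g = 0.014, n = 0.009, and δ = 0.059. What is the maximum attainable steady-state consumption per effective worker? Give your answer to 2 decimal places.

Capital per effective worker breaks even when investment replaces (n + g + δ)·k; here n + g + δ = 0.082.
Maximizing c = f(k) − (n+g+δ)·k gives f'(k) = n+g+δ, i.e. 0.23·k^(0.23−1) = 0.082, so k_gold = (0.23/0.082)^(1/0.77) ≈ 3.8169.
y_gold = 3.8169^0.23 ≈ 1.3608.
c_gold = y_gold − (n+g+δ)·k_gold = 1.3608 − 0.082·3.8169 ≈ 1.0478.

c_gold ≈ 1.05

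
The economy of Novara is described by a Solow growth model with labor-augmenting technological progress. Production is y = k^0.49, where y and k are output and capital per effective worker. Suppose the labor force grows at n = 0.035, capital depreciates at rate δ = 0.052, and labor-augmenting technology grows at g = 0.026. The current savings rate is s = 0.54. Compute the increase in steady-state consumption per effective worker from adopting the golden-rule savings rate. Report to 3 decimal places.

Δc ≈ 0.020

Capital per effective worker breaks even when investment replaces (n + g + δ)·k; here n + g + δ = 0.113.
Current steady state (s = 0.54): k* = (0.54/0.113)^(1/0.51) ≈ 21.4779, y* = 21.4779^0.49 ≈ 4.4944, c* = (1−0.54)·4.4944 ≈ 2.0674.
At the golden rule the marginal product of capital equals n+g+δ: 0.49·k^(0.49−1) = 0.113. Solving, k_gold = (0.49/0.113)^(1/0.51) ≈ 17.7521.
y_gold = 17.7521^0.49 ≈ 4.0939, c_gold = y_gold − 0.113·k_gold ≈ 2.0879.
Gain: Δc = 2.0879 − 2.0674 ≈ 0.0204.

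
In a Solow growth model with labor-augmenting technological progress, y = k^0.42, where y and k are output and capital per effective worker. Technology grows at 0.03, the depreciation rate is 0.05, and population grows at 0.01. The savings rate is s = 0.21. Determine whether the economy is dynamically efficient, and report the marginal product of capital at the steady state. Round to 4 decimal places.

The effective depreciation rate is n + g + δ = 0.01 + 0.03 + 0.05 = 0.09.
Steady-state k*: s·k^0.42 = 0.09·k gives k* = (0.21/0.09)^(1/0.58) ≈ 4.3097.
MPK = 0.42·4.3097^(-0.58) ≈ 0.1800.
MPK > n+g+δ = 0.09, so the economy is dynamically efficient (under-saving).

dynamically efficient; MPK ≈ 0.1800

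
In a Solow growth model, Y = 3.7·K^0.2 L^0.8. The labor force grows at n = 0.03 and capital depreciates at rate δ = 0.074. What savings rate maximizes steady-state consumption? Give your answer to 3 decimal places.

Capital per worker breaks even when investment replaces (n + δ)·k; here n + δ = 0.104.
At the golden rule MPK = n+δ, and in any Cobb-Douglas steady state s = (n+δ)·k/y = MPK·k/y = capital's share 0.2.

s_gold = 0.200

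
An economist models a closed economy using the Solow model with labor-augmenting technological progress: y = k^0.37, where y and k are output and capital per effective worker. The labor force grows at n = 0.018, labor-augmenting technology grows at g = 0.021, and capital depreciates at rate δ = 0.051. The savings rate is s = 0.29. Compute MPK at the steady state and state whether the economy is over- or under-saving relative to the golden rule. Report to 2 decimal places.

n + g + δ = 0.018 + 0.021 + 0.051 = 0.09.
Steady-state k*: s·k^0.37 = 0.09·k gives k* = (0.29/0.09)^(1/0.63) ≈ 6.4061.
MPK = 0.37·6.4061^(-0.63) ≈ 0.1148.
MPK > n+g+δ = 0.09, so the economy is dynamically efficient (under-saving).

under-saving; MPK ≈ 0.11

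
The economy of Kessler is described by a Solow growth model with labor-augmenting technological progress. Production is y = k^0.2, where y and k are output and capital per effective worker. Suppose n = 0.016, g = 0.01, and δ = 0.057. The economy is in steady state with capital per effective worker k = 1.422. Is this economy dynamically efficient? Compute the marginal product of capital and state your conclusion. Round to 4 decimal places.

Break-even investment rate: n + g + δ = 0.016 + 0.01 + 0.057 = 0.083.
MPK = 0.2·k^(0.2−1) = 0.2·1.422^(-0.8) ≈ 0.1509.
MPK > 0.083, so the economy is dynamically efficient (under-saving).

dynamically efficient; MPK ≈ 0.1509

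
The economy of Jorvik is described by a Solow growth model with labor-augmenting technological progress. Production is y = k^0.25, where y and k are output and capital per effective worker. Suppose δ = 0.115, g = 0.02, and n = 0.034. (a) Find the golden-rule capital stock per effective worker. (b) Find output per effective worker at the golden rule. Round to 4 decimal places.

Capital per effective worker breaks even when investment replaces (n + g + δ)·k; here n + g + δ = 0.169.
Maximizing c = f(k) − (n+g+δ)·k gives f'(k) = n+g+δ, i.e. 0.25·k^(0.25−1) = 0.169, so k_gold = (0.25/0.169)^(1/0.75) ≈ 1.6855.
y_gold = 1.6855^0.25 ≈ 1.1394.

(a) k_gold ≈ 1.6855; (b) y_gold ≈ 1.1394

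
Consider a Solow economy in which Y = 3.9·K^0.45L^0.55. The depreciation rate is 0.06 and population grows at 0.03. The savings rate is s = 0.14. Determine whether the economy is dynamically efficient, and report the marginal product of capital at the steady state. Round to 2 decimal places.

dynamically efficient; MPK ≈ 0.29

Break-even investment rate: n + δ = 0.03 + 0.06 = 0.09.
Steady-state k*: s·A·k^0.45 = 0.09·k gives k* = (0.14·3.9/0.09)^(1/0.55) ≈ 26.5183.
MPK = 0.45·3.9·26.5183^(-0.55) ≈ 0.2893.
MPK > n+δ = 0.09, so the economy is dynamically efficient (under-saving).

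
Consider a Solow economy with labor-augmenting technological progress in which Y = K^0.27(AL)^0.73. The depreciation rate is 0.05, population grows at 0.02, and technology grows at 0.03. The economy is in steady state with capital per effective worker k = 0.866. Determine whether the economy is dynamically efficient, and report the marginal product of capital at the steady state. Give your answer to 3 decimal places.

dynamically efficient; MPK ≈ 0.300

n + g + δ = 0.02 + 0.03 + 0.05 = 0.1.
MPK = 0.27·k^(0.27−1) = 0.27·0.866^(-0.73) ≈ 0.2999.
MPK > 0.1, so the economy is dynamically efficient (under-saving).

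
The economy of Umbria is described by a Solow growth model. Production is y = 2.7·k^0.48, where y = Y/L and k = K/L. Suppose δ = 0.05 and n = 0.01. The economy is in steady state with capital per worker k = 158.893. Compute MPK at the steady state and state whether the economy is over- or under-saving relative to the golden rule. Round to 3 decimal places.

under-saving; MPK ≈ 0.093

Break-even investment rate: n + δ = 0.01 + 0.05 = 0.06.
MPK = 0.48·2.7·k^(0.48−1) = 0.48·2.7·158.893^(-0.52) ≈ 0.0929.
MPK > 0.06, so the economy is dynamically efficient (under-saving).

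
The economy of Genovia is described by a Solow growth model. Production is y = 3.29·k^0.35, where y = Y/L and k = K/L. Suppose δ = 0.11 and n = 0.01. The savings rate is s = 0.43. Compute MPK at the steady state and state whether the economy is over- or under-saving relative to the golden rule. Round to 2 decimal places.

Capital per worker breaks even when investment replaces (n + δ)·k; here n + δ = 0.12.
Steady-state k*: s·A·k^0.35 = 0.12·k gives k* = (0.43·3.29/0.12)^(1/0.65) ≈ 44.5077.
MPK = 0.35·3.29·44.5077^(-0.65) ≈ 0.0977.
MPK < n+δ = 0.12, so the economy is dynamically inefficient (over-saving).

over-saving; MPK ≈ 0.10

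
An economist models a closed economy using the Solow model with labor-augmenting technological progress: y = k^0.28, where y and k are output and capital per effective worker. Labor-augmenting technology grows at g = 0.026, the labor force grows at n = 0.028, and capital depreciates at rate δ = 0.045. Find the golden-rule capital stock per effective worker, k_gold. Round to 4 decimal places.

k_gold ≈ 4.2376

The effective depreciation rate is n + g + δ = 0.028 + 0.026 + 0.045 = 0.099.
At the golden rule the marginal product of capital equals n+g+δ: 0.28·k^(0.28−1) = 0.099. Solving, k_gold = (0.28/0.099)^(1/0.72) ≈ 4.2376.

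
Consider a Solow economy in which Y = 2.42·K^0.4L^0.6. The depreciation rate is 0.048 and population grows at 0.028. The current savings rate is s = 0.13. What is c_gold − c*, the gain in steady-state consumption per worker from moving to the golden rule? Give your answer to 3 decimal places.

Capital per worker breaks even when investment replaces (n + δ)·k; here n + δ = 0.076.
Current steady state (s = 0.13): k* = (0.13·2.42/0.076)^(1/0.6) ≈ 10.6719, y* = 2.42·10.6719^0.4 ≈ 6.2390, c* = (1−0.13)·6.2390 ≈ 5.4279.
At the golden rule the marginal product of capital equals n+δ: 0.4·2.42·k^(0.4−1) = 0.076. Solving, k_gold = (0.4·2.42/0.076)^(1/0.6) ≈ 69.4656.
y_gold = 2.42·69.4656^0.4 ≈ 13.1985, c_gold = y_gold − 0.076·k_gold ≈ 7.9191.
Gain: Δc = 7.9191 − 5.4279 ≈ 2.4912.

Δc ≈ 2.491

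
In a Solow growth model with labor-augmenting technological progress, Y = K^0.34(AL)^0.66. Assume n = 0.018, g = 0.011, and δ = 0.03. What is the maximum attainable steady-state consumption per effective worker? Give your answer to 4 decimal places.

Capital per effective worker breaks even when investment replaces (n + g + δ)·k; here n + g + δ = 0.059.
Setting f'(k) = n+g+δ gives 0.34·k^(0.34−1) = 0.059, hence k_gold = (0.34/0.059)^(1/0.66) ≈ 14.2058.
y_gold = 14.2058^0.34 ≈ 2.4651.
c_gold = y_gold − (n+g+δ)·k_gold = 2.4651 − 0.059·14.2058 ≈ 1.6270.

c_gold ≈ 1.6270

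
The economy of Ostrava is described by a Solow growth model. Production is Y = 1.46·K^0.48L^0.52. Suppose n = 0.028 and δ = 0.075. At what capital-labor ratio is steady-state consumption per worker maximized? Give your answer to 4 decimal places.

The effective depreciation rate is n + δ = 0.028 + 0.075 = 0.103.
Golden rule sets MPK = n+δ: 0.48·1.46·k^(0.48−1) = 0.103, so k_gold = (0.48·1.46/0.103)^(1/0.52) ≈ 39.9444.

k_gold ≈ 39.9444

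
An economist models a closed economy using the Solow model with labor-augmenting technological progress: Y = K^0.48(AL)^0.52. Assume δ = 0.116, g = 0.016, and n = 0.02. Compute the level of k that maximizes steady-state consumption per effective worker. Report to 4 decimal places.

The effective depreciation rate is n + g + δ = 0.02 + 0.016 + 0.116 = 0.152.
Maximizing c = f(k) − (n+g+δ)·k gives f'(k) = n+g+δ, i.e. 0.48·k^(0.48−1) = 0.152, so k_gold = (0.48/0.152)^(1/0.52) ≈ 9.1281.

k_gold ≈ 9.1281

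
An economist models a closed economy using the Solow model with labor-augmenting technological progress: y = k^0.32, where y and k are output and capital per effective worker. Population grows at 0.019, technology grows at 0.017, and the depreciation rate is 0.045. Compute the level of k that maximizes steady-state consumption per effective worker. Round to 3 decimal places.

k_gold ≈ 7.541

Break-even investment rate: n + g + δ = 0.019 + 0.017 + 0.045 = 0.081.
Golden rule sets MPK = n+g+δ: 0.32·k^(0.32−1) = 0.081, so k_gold = (0.32/0.081)^(1/0.68) ≈ 7.5413.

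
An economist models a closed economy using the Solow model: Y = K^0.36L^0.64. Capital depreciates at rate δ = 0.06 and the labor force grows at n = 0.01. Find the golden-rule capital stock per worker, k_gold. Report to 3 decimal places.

Break-even investment rate: n + δ = 0.01 + 0.06 = 0.07.
Setting f'(k) = n+δ gives 0.36·k^(0.36−1) = 0.07, hence k_gold = (0.36/0.07)^(1/0.64) ≈ 12.9198.

k_gold ≈ 12.920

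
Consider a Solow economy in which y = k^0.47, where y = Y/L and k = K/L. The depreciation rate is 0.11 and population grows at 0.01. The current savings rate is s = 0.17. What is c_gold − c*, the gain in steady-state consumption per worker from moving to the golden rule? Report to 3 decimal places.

Δc ≈ 0.648

n + δ = 0.01 + 0.11 = 0.12.
Current steady state (s = 0.17): k* = (0.17/0.12)^(1/0.53) ≈ 1.9293, y* = 1.9293^0.47 ≈ 1.3619, c* = (1−0.17)·1.3619 ≈ 1.1304.
At the golden rule the marginal product of capital equals n+δ: 0.47·k^(0.47−1) = 0.12. Solving, k_gold = (0.47/0.12)^(1/0.53) ≈ 13.1435.
y_gold = 13.1435^0.47 ≈ 3.3558, c_gold = y_gold − 0.12·k_gold ≈ 1.7786.
Gain: Δc = 1.7786 − 1.1304 ≈ 0.6482.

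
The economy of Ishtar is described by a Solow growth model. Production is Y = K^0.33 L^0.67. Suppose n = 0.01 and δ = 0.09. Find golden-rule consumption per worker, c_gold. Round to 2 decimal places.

Break-even investment rate: n + δ = 0.01 + 0.09 = 0.1.
Setting f'(k) = n+δ gives 0.33·k^(0.33−1) = 0.1, hence k_gold = (0.33/0.1)^(1/0.67) ≈ 5.9416.
y_gold = 5.9416^0.33 ≈ 1.8005.
c_gold = y_gold − (n+δ)·k_gold = 1.8005 − 0.1·5.9416 ≈ 1.2063.

c_gold ≈ 1.21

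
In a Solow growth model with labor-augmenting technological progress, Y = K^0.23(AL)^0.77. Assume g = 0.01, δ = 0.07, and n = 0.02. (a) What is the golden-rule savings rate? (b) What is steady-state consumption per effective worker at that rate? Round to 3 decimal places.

(a) s_gold = 0.230; (b) c_gold ≈ 0.988

Break-even investment rate: n + g + δ = 0.02 + 0.01 + 0.07 = 0.1.
For Cobb-Douglas, s_gold equals capital's share: s_gold = 0.23.
At the golden rule the marginal product of capital equals n+g+δ: 0.23·k^(0.23−1) = 0.1. Solving, k_gold = (0.23/0.1)^(1/0.77) ≈ 2.9497.
y_gold = 2.9497^0.23 ≈ 1.2825; c_gold = (1−0.23)·y_gold ≈ 0.9875.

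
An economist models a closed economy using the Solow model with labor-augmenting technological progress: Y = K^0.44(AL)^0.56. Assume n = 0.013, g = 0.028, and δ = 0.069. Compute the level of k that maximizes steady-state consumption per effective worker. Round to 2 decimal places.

n + g + δ = 0.013 + 0.028 + 0.069 = 0.11.
At the golden rule the marginal product of capital equals n+g+δ: 0.44·k^(0.44−1) = 0.11. Solving, k_gold = (0.44/0.11)^(1/0.56) ≈ 11.8880.

k_gold ≈ 11.89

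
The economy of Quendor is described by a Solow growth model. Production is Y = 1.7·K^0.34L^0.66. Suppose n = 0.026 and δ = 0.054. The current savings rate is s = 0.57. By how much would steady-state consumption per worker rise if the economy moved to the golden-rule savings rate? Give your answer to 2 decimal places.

Break-even investment rate: n + δ = 0.026 + 0.054 = 0.08.
Current steady state (s = 0.57): k* = (0.57·1.7/0.08)^(1/0.66) ≈ 43.7787, y* = 1.7·43.7787^0.34 ≈ 6.1444, c* = (1−0.57)·6.1444 ≈ 2.6421.
Maximizing c = f(k) − (n+δ)·k gives f'(k) = n+δ, i.e. 0.34·1.7·k^(0.34−1) = 0.08, so k_gold = (0.34·1.7/0.08)^(1/0.66) ≈ 20.0110.
y_gold = 1.7·20.0110^0.34 ≈ 4.7085, c_gold = y_gold − 0.08·k_gold ≈ 3.1076.
Gain: Δc = 3.1076 − 2.6421 ≈ 0.4655.

Δc ≈ 0.47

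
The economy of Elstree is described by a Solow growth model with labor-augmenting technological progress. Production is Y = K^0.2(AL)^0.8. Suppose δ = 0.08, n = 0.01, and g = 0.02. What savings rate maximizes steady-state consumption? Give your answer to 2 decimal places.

Capital per effective worker breaks even when investment replaces (n + g + δ)·k; here n + g + δ = 0.11.
At the golden rule MPK = n+g+δ, and in any Cobb-Douglas steady state s = (n+g+δ)·k/y = MPK·k/y = capital's share 0.2.

s_gold = 0.20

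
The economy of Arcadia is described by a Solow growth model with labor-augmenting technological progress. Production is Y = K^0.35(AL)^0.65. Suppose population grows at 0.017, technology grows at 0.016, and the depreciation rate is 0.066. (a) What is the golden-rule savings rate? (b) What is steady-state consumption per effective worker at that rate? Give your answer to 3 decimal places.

(a) s_gold = 0.350; (b) c_gold ≈ 1.283

The effective depreciation rate is n + g + δ = 0.017 + 0.016 + 0.066 = 0.099.
For Cobb-Douglas, s_gold equals capital's share: s_gold = 0.35.
At the golden rule the marginal product of capital equals n+g+δ: 0.35·k^(0.35−1) = 0.099. Solving, k_gold = (0.35/0.099)^(1/0.65) ≈ 6.9782.
y_gold = 6.9782^0.35 ≈ 1.9738; c_gold = (1−0.35)·y_gold ≈ 1.2830.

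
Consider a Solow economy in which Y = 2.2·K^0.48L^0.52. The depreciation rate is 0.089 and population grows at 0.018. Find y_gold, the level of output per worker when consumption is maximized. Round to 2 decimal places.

y_gold ≈ 18.21

n + δ = 0.018 + 0.089 = 0.107.
Golden rule sets MPK = n+δ: 0.48·2.2·k^(0.48−1) = 0.107, so k_gold = (0.48·2.2/0.107)^(1/0.52) ≈ 81.6728.
Output: y_gold = 2.2·k_gold^0.48 = 2.2·81.6728^0.48 ≈ 18.2062.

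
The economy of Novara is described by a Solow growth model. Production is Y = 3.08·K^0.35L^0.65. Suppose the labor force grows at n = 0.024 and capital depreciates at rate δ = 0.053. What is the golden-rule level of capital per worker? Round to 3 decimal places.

k_gold ≈ 57.979

The effective depreciation rate is n + δ = 0.024 + 0.053 = 0.077.
At the golden rule the marginal product of capital equals n+δ: 0.35·3.08·k^(0.35−1) = 0.077. Solving, k_gold = (0.35·3.08/0.077)^(1/0.65) ≈ 57.9794.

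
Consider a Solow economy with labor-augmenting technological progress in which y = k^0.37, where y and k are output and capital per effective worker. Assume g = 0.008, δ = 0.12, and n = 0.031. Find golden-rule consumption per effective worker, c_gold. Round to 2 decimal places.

Break-even investment rate: n + g + δ = 0.031 + 0.008 + 0.12 = 0.159.
At the golden rule the marginal product of capital equals n+g+δ: 0.37·k^(0.37−1) = 0.159. Solving, k_gold = (0.37/0.159)^(1/0.63) ≈ 3.8215.
y_gold = 3.8215^0.37 ≈ 1.6422.
c_gold = y_gold − (n+g+δ)·k_gold = 1.6422 − 0.159·3.8215 ≈ 1.0346.

c_gold ≈ 1.03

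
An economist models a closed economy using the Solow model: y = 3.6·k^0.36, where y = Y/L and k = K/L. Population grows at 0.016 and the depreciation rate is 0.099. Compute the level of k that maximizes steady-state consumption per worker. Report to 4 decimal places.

The effective depreciation rate is n + δ = 0.016 + 0.099 = 0.115.
Maximizing c = f(k) − (n+δ)·k gives f'(k) = n+δ, i.e. 0.36·3.6·k^(0.36−1) = 0.115, so k_gold = (0.36·3.6/0.115)^(1/0.64) ≈ 44.0154.

k_gold ≈ 44.0154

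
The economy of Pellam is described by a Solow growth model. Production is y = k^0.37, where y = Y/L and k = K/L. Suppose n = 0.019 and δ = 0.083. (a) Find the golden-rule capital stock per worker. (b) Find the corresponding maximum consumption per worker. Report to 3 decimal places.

(a) k_gold ≈ 7.731; (b) c_gold ≈ 1.343

Break-even investment rate: n + δ = 0.019 + 0.083 = 0.102.
Golden rule sets MPK = n+δ: 0.37·k^(0.37−1) = 0.102, so k_gold = (0.37/0.102)^(1/0.63) ≈ 7.7314.
y_gold = 7.7314^0.37 ≈ 2.1314; c_gold = y_gold − 0.102·k_gold ≈ 1.3428.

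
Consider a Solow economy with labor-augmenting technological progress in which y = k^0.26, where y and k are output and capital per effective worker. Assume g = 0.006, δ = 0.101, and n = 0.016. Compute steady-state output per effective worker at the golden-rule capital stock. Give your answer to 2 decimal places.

y_gold ≈ 1.30

The effective depreciation rate is n + g + δ = 0.016 + 0.006 + 0.101 = 0.123.
At the golden rule the marginal product of capital equals n+g+δ: 0.26·k^(0.26−1) = 0.123. Solving, k_gold = (0.26/0.123)^(1/0.74) ≈ 2.7497.
Output: y_gold = k_gold^0.26 = 2.7497^0.26 ≈ 1.3008.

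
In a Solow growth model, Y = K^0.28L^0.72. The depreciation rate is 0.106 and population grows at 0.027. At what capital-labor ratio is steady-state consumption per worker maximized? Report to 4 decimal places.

k_gold ≈ 2.8121

The effective depreciation rate is n + δ = 0.027 + 0.106 = 0.133.
Setting f'(k) = n+δ gives 0.28·k^(0.28−1) = 0.133, hence k_gold = (0.28/0.133)^(1/0.72) ≈ 2.8121.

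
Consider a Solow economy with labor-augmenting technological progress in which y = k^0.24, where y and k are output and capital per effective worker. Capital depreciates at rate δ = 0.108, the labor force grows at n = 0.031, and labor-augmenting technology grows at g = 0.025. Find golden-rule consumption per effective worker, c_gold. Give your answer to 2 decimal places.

The effective depreciation rate is n + g + δ = 0.031 + 0.025 + 0.108 = 0.164.
At the golden rule the marginal product of capital equals n+g+δ: 0.24·k^(0.24−1) = 0.164. Solving, k_gold = (0.24/0.164)^(1/0.76) ≈ 1.6504.
y_gold = 1.6504^0.24 ≈ 1.1278.
c_gold = y_gold − (n+g+δ)·k_gold = 1.1278 − 0.164·1.6504 ≈ 0.8571.

c_gold ≈ 0.86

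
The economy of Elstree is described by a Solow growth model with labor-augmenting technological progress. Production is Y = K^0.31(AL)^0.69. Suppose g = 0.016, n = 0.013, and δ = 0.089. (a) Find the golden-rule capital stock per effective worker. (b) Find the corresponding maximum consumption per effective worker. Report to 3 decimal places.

(a) k_gold ≈ 4.055; (b) c_gold ≈ 1.065

The effective depreciation rate is n + g + δ = 0.013 + 0.016 + 0.089 = 0.118.
At the golden rule the marginal product of capital equals n+g+δ: 0.31·k^(0.31−1) = 0.118. Solving, k_gold = (0.31/0.118)^(1/0.69) ≈ 4.0545.
y_gold = 4.0545^0.31 ≈ 1.5433; c_gold = y_gold − 0.118·k_gold ≈ 1.0649.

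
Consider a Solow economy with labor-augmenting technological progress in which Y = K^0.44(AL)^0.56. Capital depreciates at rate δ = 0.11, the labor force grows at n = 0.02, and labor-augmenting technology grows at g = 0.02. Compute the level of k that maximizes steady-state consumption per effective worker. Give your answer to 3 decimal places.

k_gold ≈ 6.832

n + g + δ = 0.02 + 0.02 + 0.11 = 0.15.
At the golden rule the marginal product of capital equals n+g+δ: 0.44·k^(0.44−1) = 0.15. Solving, k_gold = (0.44/0.15)^(1/0.56) ≈ 6.8324.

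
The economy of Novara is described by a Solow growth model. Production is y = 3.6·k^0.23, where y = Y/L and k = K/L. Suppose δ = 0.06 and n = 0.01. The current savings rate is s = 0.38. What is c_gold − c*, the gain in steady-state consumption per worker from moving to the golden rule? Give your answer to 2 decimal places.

Δc ≈ 0.37

n + δ = 0.01 + 0.06 = 0.07.
Current steady state (s = 0.38): k* = (0.38·3.6/0.07)^(1/0.77) ≈ 47.4906, y* = 3.6·47.4906^0.23 ≈ 8.7483, c* = (1−0.38)·8.7483 ≈ 5.4239.
Setting f'(k) = n+δ gives 0.23·3.6·k^(0.23−1) = 0.07, hence k_gold = (0.23·3.6/0.07)^(1/0.77) ≈ 24.7411.
y_gold = 3.6·24.7411^0.23 ≈ 7.5299, c_gold = y_gold − 0.07·k_gold ≈ 5.7980.
Gain: Δc = 5.7980 − 5.4239 ≈ 0.3741.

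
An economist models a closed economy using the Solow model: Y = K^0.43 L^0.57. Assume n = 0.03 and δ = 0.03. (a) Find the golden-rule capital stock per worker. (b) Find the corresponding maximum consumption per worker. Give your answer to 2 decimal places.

n + δ = 0.03 + 0.03 = 0.06.
Golden rule sets MPK = n+δ: 0.43·k^(0.43−1) = 0.06, so k_gold = (0.43/0.06)^(1/0.57) ≈ 31.6633.
y_gold = 31.6633^0.43 ≈ 4.4181; c_gold = y_gold − 0.06·k_gold ≈ 2.5183.

(a) k_gold ≈ 31.66; (b) c_gold ≈ 2.52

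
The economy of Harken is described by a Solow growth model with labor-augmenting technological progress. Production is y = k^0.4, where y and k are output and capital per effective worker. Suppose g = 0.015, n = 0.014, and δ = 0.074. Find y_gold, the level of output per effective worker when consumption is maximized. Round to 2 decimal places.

y_gold ≈ 2.47

n + g + δ = 0.014 + 0.015 + 0.074 = 0.103.
At the golden rule the marginal product of capital equals n+g+δ: 0.4·k^(0.4−1) = 0.103. Solving, k_gold = (0.4/0.103)^(1/0.6) ≈ 9.5948.
Output: y_gold = k_gold^0.4 = 9.5948^0.4 ≈ 2.4707.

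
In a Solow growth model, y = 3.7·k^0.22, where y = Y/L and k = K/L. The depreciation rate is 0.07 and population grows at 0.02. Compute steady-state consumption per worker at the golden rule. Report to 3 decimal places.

The effective depreciation rate is n + δ = 0.02 + 0.07 = 0.09.
Maximizing c = f(k) − (n+δ)·k gives f'(k) = n+δ, i.e. 0.22·3.7·k^(0.22−1) = 0.09, so k_gold = (0.22·3.7/0.09)^(1/0.78) ≈ 16.8318.
y_gold = 3.7·16.8318^0.22 ≈ 6.8857.
c_gold = y_gold − (n+δ)·k_gold = 6.8857 − 0.09·16.8318 ≈ 5.3709.

c_gold ≈ 5.371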